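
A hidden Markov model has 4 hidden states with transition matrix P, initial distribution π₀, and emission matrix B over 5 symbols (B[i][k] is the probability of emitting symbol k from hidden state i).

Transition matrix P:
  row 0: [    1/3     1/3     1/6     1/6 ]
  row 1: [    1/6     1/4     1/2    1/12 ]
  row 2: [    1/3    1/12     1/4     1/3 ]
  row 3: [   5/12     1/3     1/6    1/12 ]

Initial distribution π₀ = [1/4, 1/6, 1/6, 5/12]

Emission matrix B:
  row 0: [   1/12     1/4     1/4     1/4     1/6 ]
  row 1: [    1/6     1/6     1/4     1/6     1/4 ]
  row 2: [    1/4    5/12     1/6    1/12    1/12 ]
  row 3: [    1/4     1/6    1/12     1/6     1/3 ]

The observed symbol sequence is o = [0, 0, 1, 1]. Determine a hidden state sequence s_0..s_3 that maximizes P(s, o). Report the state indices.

t=0: δ = [2.083e-02, 2.778e-02, 4.167e-02, 1.042e-01]  (obs o_0=0)
t=1: δ = [3.617e-03, 5.787e-03, 4.340e-03, 3.472e-03]  ψ = [3, 3, 3, 2]  (obs o_1=0)
t=2: δ = [3.617e-04, 2.411e-04, 1.206e-03, 2.411e-04]  ψ = [2, 1, 1, 2]  (obs o_2=1)
t=3: δ = [1.005e-04, 2.009e-05, 1.256e-04, 6.698e-05]  ψ = [2, 0, 2, 2]  (obs o_3=1)
backtrack: best end state = 2; path = [3, 1, 2, 2]

path = [3, 1, 2, 2]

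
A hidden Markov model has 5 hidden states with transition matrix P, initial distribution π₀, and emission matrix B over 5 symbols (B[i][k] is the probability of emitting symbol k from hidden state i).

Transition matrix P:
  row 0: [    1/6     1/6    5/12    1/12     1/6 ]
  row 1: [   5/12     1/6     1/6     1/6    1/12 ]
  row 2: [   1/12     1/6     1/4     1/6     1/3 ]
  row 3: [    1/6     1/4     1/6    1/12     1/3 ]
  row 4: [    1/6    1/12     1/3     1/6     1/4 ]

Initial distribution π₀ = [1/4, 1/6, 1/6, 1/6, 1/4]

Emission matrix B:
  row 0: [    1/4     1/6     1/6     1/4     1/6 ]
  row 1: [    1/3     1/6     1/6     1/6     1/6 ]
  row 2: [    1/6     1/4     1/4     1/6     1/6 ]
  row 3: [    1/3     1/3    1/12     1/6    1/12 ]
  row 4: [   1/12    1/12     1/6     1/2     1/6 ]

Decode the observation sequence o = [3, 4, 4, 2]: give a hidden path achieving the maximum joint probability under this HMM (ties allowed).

t=0: δ = [6.250e-02, 2.778e-02, 2.778e-02, 2.778e-02, 1.250e-01]  (obs o_0=3)
t=1: δ = [3.472e-03, 1.736e-03, 6.944e-03, 1.736e-03, 5.208e-03]  ψ = [4, 0, 4, 4, 4]  (obs o_1=4)
t=2: δ = [1.447e-04, 1.929e-04, 2.894e-04, 9.645e-05, 3.858e-04]  ψ = [4, 2, 2, 2, 2]  (obs o_2=4)
t=3: δ = [1.340e-05, 8.038e-06, 3.215e-05, 5.358e-06, 1.608e-05]  ψ = [1, 2, 4, 4, 2]  (obs o_3=2)
backtrack: best end state = 2; path = [4, 2, 4, 2]

path = [4, 2, 4, 2]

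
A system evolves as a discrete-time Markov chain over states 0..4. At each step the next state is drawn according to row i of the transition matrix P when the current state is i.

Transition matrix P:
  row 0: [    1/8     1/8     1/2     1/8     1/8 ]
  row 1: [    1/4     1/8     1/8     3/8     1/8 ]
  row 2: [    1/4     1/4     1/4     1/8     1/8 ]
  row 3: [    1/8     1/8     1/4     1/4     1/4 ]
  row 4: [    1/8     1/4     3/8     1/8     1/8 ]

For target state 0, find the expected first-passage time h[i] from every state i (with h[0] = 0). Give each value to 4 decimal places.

First-step conditioning: h[0] = 0; for i ≠ 0, h[i] = 1 + Σ_k P[i][k]·h[k].
  h[1] = 1 + 1/8·h[1] + 1/8·h[2] + 3/8·h[3] + 1/8·h[4]
  h[2] = 1 + 1/4·h[1] + 1/4·h[2] + 1/8·h[3] + 1/8·h[4]
  h[3] = 1 + 1/8·h[1] + 1/4·h[2] + 1/4·h[3] + 1/4·h[4]
  h[4] = 1 + 1/4·h[1] + 3/8·h[2] + 1/8·h[3] + 1/8·h[4]
Solving the 4×4 linear system over states ≠ 0 gives exactly h = [0, 2152/429, 160/33, 2404/429, 60/11] (h[0] = 0 is the target).

h = [0.0000, 5.0163, 4.8485, 5.6037, 5.4545]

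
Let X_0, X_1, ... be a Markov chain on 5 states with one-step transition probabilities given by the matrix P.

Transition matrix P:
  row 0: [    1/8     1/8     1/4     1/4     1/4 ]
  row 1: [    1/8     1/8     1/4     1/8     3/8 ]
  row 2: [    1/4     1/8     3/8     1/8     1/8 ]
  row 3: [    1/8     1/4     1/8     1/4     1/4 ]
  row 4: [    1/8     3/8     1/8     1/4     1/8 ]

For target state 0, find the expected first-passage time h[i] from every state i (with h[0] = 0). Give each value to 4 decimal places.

h = [0.0000, 6.5220, 5.5593, 6.6441, 6.6305]

First-step conditioning: h[0] = 0; for i ≠ 0, h[i] = 1 + Σ_k P[i][k]·h[k].
  h[1] = 1 + 1/8·h[1] + 1/4·h[2] + 1/8·h[3] + 3/8·h[4]
  h[2] = 1 + 1/8·h[1] + 3/8·h[2] + 1/8·h[3] + 1/8·h[4]
  h[3] = 1 + 1/4·h[1] + 1/8·h[2] + 1/4·h[3] + 1/4·h[4]
  h[4] = 1 + 3/8·h[1] + 1/8·h[2] + 1/4·h[3] + 1/8·h[4]
Solving the 4×4 linear system over states ≠ 0 gives exactly h = [0, 1924/295, 328/59, 392/59, 1956/295] (h[0] = 0 is the target).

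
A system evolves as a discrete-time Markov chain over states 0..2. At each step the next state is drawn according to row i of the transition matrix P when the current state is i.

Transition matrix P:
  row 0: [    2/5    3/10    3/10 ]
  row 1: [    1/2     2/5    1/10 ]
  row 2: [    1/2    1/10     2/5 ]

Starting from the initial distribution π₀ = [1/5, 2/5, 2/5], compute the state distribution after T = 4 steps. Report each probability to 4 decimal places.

t=0: π = [0.2000, 0.4000, 0.4000]
t=1: π = [0.4800, 0.2600, 0.2600]
t=2: π = [0.4520, 0.2740, 0.2740]
t=3: π = [0.4548, 0.2726, 0.2726]
t=4: π = [0.4545, 0.2727, 0.2727]

π = [0.4545, 0.2727, 0.2727]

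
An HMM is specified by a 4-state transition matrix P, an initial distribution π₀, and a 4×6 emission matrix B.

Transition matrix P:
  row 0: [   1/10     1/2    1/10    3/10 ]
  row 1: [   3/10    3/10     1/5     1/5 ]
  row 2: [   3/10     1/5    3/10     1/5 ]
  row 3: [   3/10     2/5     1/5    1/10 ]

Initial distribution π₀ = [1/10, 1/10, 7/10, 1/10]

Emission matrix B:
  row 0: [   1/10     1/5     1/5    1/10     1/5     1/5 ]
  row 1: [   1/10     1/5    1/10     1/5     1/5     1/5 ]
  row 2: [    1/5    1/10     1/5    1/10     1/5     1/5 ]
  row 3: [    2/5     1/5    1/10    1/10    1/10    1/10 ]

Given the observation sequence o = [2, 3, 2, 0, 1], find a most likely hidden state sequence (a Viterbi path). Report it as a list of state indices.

path = [2, 1, 0, 3, 1]

t=0: δ = [2.000e-02, 1.000e-02, 1.400e-01, 1.000e-02]  (obs o_0=2)
t=1: δ = [4.200e-03, 5.600e-03, 4.200e-03, 2.800e-03]  ψ = [2, 2, 2, 2]  (obs o_1=3)
t=2: δ = [3.360e-04, 2.100e-04, 2.520e-04, 1.260e-04]  ψ = [1, 0, 2, 0]  (obs o_2=2)
t=3: δ = [7.560e-06, 1.680e-05, 1.512e-05, 4.032e-05]  ψ = [2, 0, 2, 0]  (obs o_3=0)
t=4: δ = [2.419e-06, 3.226e-06, 8.064e-07, 8.064e-07]  ψ = [3, 3, 3, 3]  (obs o_4=1)
backtrack: best end state = 1; path = [2, 1, 0, 3, 1]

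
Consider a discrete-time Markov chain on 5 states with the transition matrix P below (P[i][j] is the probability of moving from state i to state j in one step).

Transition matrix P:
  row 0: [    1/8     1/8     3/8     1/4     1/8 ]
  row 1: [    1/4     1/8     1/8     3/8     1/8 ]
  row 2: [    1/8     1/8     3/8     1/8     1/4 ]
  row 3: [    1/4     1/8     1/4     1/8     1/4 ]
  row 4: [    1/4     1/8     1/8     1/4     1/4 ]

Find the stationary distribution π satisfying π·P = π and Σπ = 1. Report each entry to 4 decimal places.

Balance equations π_j = Σ_i π_i·P[i][j]:
  π_0 = 1/8·π_0 + 1/4·π_1 + 1/8·π_2 + 1/4·π_3 + 1/4·π_4
  π_1 = 1/8·π_0 + 1/8·π_1 + 1/8·π_2 + 1/8·π_3 + 1/8·π_4
  π_2 = 3/8·π_0 + 1/8·π_1 + 3/8·π_2 + 1/4·π_3 + 1/8·π_4
  π_3 = 1/4·π_0 + 3/8·π_1 + 1/8·π_2 + 1/8·π_3 + 1/4·π_4
  normalize: π_0 + π_1 + π_2 + π_3 + π_4 = 1
Solving the linear system gives exactly π = [791/4104, 1/8, 121/456, 106/513, 863/4104].

π = [0.1927, 0.1250, 0.2654, 0.2066, 0.2103]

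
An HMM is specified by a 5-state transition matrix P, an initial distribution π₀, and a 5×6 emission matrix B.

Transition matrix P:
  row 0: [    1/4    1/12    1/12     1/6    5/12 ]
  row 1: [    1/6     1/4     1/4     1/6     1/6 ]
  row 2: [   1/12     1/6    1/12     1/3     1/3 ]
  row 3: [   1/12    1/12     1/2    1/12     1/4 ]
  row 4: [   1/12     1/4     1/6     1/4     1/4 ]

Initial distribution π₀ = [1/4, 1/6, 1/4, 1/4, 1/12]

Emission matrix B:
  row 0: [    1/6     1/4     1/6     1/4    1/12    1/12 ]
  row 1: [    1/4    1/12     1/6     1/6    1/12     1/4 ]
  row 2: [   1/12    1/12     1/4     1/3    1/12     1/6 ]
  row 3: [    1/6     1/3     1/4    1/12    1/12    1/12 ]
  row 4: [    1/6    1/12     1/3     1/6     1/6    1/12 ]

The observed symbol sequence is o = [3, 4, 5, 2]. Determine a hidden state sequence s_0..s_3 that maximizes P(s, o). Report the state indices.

t=0: δ = [6.250e-02, 2.778e-02, 8.333e-02, 2.083e-02, 1.389e-02]  (obs o_0=3)
t=1: δ = [1.302e-03, 1.157e-03, 8.681e-04, 2.315e-03, 4.630e-03]  ψ = [0, 2, 3, 2, 2]  (obs o_1=4)
t=2: δ = [3.215e-05, 2.894e-04, 1.929e-04, 9.645e-05, 9.645e-05]  ψ = [4, 4, 3, 4, 4]  (obs o_2=5)
t=3: δ = [8.038e-06, 1.206e-05, 1.808e-05, 1.608e-05, 2.143e-05]  ψ = [1, 1, 1, 2, 2]  (obs o_3=2)
backtrack: best end state = 4; path = [2, 3, 2, 4]

path = [2, 3, 2, 4]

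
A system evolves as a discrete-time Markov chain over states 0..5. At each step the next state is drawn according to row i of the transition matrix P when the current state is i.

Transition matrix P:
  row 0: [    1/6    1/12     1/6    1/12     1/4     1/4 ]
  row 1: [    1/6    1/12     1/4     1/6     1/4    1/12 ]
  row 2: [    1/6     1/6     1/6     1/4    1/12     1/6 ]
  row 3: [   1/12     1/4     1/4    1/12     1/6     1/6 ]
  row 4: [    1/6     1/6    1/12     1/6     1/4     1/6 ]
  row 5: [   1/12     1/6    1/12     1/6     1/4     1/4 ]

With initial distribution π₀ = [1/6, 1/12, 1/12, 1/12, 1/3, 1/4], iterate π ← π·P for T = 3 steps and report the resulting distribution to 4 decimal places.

π = [0.1387, 0.1550, 0.1593, 0.1555, 0.2111, 0.1804]

t=0: π = [0.1667, 0.0833, 0.0833, 0.0833, 0.3333, 0.2500]
t=1: π = [0.1389, 0.1528, 0.1319, 0.1528, 0.2292, 0.1944]
t=2: π = [0.1377, 0.1551, 0.1568, 0.1534, 0.2153, 0.1817]
t=3: π = [0.1387, 0.1550, 0.1593, 0.1555, 0.2111, 0.1804]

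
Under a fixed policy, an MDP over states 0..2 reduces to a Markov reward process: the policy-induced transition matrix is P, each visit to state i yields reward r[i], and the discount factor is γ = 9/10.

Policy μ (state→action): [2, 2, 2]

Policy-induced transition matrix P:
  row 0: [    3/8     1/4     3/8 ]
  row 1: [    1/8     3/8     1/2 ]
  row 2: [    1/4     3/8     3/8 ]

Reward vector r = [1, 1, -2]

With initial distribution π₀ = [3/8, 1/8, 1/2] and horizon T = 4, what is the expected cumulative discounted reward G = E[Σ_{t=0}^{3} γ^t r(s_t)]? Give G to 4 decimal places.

t=0: π = [0.3750, 0.1250, 0.5000], E[r] = -0.5000, γ^t·E[r] = -0.500000, running G = -0.500000
t=1: π = [0.2813, 0.3281, 0.3906], E[r] = -0.1719, γ^t·E[r] = -0.154688, running G = -0.654688
t=2: π = [0.2441, 0.3398, 0.4160], E[r] = -0.2480, γ^t·E[r] = -0.200918, running G = -0.855605
t=3: π = [0.2380, 0.3445, 0.4175], E[r] = -0.2524, γ^t·E[r] = -0.184030, running G = -1.039635

G = -1.0396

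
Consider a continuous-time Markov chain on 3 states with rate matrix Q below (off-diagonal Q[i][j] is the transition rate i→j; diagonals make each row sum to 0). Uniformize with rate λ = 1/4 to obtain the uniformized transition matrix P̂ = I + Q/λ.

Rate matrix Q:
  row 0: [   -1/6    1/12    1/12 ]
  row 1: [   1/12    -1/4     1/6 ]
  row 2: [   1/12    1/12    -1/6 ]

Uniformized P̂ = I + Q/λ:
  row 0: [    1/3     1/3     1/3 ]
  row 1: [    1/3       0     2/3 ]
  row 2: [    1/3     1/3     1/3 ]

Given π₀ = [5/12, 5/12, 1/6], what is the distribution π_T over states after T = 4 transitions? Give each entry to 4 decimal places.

π = [0.3333, 0.2521, 0.4146]

t=0: π = [0.4167, 0.4167, 0.1667]
t=1: π = [0.3333, 0.1944, 0.4722]
t=2: π = [0.3333, 0.2685, 0.3981]
t=3: π = [0.3333, 0.2438, 0.4228]
t=4: π = [0.3333, 0.2521, 0.4146]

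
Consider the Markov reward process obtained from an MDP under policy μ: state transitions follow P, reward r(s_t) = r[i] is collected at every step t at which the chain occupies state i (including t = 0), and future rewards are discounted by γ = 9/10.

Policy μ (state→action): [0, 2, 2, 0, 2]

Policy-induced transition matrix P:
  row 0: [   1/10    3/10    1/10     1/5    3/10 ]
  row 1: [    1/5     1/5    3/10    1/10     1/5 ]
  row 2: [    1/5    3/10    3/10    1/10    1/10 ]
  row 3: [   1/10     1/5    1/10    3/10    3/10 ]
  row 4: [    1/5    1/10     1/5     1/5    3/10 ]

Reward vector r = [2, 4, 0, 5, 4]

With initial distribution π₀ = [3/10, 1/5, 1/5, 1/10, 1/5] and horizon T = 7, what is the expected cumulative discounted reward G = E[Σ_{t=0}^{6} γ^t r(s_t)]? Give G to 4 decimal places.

t=0: π = [0.3000, 0.2000, 0.2000, 0.1000, 0.2000], E[r] = 2.7000, γ^t·E[r] = 2.700000, running G = 2.700000
t=1: π = [0.1600, 0.2300, 0.2000, 0.1700, 0.2400], E[r] = 3.0500, γ^t·E[r] = 2.745000, running G = 5.445000
t=2: π = [0.1670, 0.2120, 0.2100, 0.1740, 0.2370], E[r] = 3.0000, γ^t·E[r] = 2.430000, running G = 7.875000
t=3: π = [0.1659, 0.2140, 0.2081, 0.1752, 0.2368], E[r] = 3.0110, γ^t·E[r] = 2.195019, running G = 10.070019
t=4: π = [0.1659, 0.2137, 0.2081, 0.1753, 0.2370], E[r] = 3.0111, γ^t·E[r] = 1.975602, running G = 12.045621
t=5: π = [0.1659, 0.2137, 0.2081, 0.1753, 0.2370], E[r] = 3.0113, γ^t·E[r] = 1.778167, running G = 13.823788
t=6: π = [0.1659, 0.2137, 0.2081, 0.1754, 0.2370], E[r] = 3.0114, γ^t·E[r] = 1.600377, running G = 15.424165

G = 15.4242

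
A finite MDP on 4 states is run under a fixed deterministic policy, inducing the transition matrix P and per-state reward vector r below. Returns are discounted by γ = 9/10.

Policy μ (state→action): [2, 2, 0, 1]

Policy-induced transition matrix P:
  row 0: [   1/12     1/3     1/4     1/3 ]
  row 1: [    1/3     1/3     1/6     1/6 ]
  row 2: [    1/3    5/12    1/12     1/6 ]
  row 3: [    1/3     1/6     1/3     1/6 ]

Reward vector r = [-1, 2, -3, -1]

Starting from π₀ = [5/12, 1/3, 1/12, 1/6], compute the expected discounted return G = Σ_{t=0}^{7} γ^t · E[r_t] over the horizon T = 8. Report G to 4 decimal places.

G = -2.4019

t=0: π = [0.4167, 0.3333, 0.0833, 0.1667], E[r] = -0.1667, γ^t·E[r] = -0.166667, running G = -0.166667
t=1: π = [0.2292, 0.3125, 0.2222, 0.2361], E[r] = -0.5069, γ^t·E[r] = -0.456250, running G = -0.622917
t=2: π = [0.2760, 0.3125, 0.2066, 0.2049], E[r] = -0.4757, γ^t·E[r] = -0.385313, running G = -1.008229
t=3: π = [0.2643, 0.3164, 0.2066, 0.2127], E[r] = -0.4640, γ^t·E[r] = -0.338238, running G = -1.346467
t=4: π = [0.2673, 0.3151, 0.2069, 0.2107], E[r] = -0.4685, γ^t·E[r] = -0.307404, running G = -1.653872
t=5: π = [0.2665, 0.3155, 0.2068, 0.2112], E[r] = -0.4673, γ^t·E[r] = -0.275911, running G = -1.929783
t=6: π = [0.2667, 0.3154, 0.2068, 0.2111], E[r] = -0.4676, γ^t·E[r] = -0.248495, running G = -2.178279
t=7: π = [0.2667, 0.3154, 0.2068, 0.2111], E[r] = -0.4675, γ^t·E[r] = -0.223606, running G = -2.401885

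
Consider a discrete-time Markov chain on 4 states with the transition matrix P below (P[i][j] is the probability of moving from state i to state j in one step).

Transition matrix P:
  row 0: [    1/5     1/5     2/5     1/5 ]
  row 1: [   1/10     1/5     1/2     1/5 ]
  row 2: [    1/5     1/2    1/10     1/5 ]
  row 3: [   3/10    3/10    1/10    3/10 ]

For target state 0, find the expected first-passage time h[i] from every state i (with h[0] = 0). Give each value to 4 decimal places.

h = [0.0000, 5.7534, 5.3425, 4.6575]

First-step conditioning: h[0] = 0; for i ≠ 0, h[i] = 1 + Σ_k P[i][k]·h[k].
  h[1] = 1 + 1/5·h[1] + 1/2·h[2] + 1/5·h[3]
  h[2] = 1 + 1/2·h[1] + 1/10·h[2] + 1/5·h[3]
  h[3] = 1 + 3/10·h[1] + 1/10·h[2] + 3/10·h[3]
Solving the 3×3 linear system over states ≠ 0 gives exactly h = [0, 420/73, 390/73, 340/73] (h[0] = 0 is the target).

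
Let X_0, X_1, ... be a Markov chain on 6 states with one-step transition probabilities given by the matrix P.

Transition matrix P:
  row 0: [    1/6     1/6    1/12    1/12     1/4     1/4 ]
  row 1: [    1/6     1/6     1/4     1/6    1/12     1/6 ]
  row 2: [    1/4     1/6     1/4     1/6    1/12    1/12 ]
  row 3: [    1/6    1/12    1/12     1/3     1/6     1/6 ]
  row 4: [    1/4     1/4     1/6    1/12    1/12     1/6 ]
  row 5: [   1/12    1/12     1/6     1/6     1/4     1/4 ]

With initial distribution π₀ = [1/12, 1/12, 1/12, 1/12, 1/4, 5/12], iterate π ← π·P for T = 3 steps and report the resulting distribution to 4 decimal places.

t=0: π = [0.0833, 0.0833, 0.0833, 0.0833, 0.2500, 0.4167]
t=1: π = [0.1597, 0.1458, 0.1667, 0.1528, 0.1736, 0.2014]
t=2: π = [0.1782, 0.1516, 0.1667, 0.1644, 0.1563, 0.1829]
t=3: π = [0.1783, 0.1508, 0.1646, 0.1662, 0.1572, 0.1829]

π = [0.1783, 0.1508, 0.1646, 0.1662, 0.1572, 0.1829]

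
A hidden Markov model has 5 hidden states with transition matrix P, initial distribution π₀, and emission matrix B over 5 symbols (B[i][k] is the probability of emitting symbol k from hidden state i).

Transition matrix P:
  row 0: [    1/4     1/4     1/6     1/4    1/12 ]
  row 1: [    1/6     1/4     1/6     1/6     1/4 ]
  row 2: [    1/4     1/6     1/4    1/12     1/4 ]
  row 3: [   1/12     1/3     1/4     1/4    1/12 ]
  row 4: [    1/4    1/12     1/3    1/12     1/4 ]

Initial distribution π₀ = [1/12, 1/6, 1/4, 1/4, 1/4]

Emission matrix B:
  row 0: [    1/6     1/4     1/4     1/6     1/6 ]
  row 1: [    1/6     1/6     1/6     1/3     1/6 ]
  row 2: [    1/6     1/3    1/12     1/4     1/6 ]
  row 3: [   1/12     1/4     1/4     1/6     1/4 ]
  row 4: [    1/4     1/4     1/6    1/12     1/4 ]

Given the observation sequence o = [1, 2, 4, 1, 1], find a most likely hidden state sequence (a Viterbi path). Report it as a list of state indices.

path = [2, 0, 3, 2, 2]

t=0: δ = [2.083e-02, 2.778e-02, 8.333e-02, 6.250e-02, 6.250e-02]  (obs o_0=1)
t=1: δ = [5.208e-03, 3.472e-03, 1.736e-03, 3.906e-03, 3.472e-03]  ψ = [2, 3, 2, 3, 2]  (obs o_1=2)
t=2: δ = [2.170e-04, 2.170e-04, 1.929e-04, 3.255e-04, 2.170e-04]  ψ = [0, 0, 4, 0, 1]  (obs o_2=4)
t=3: δ = [1.356e-05, 1.808e-05, 2.713e-05, 2.035e-05, 1.356e-05]  ψ = [0, 3, 3, 3, 1]  (obs o_3=1)
t=4: δ = [1.695e-06, 1.130e-06, 2.261e-06, 1.272e-06, 1.695e-06]  ψ = [2, 3, 2, 3, 2]  (obs o_4=1)
backtrack: best end state = 2; path = [2, 0, 3, 2, 2]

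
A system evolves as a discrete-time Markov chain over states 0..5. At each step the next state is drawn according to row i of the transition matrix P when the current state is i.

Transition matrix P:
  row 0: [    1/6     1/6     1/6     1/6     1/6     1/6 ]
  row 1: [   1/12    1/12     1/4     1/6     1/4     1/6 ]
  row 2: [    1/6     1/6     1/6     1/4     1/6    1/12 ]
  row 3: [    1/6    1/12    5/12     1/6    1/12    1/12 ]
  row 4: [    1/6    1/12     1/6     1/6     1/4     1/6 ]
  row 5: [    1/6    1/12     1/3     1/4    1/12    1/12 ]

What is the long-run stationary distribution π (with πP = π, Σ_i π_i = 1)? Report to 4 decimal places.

π = [0.1569, 0.1169, 0.2457, 0.1971, 0.1636, 0.1198]

Balance equations π_j = Σ_i π_i·P[i][j]:
  π_0 = 1/6·π_0 + 1/12·π_1 + 1/6·π_2 + 1/6·π_3 + 1/6·π_4 + 1/6·π_5
  π_1 = 1/6·π_0 + 1/12·π_1 + 1/6·π_2 + 1/12·π_3 + 1/12·π_4 + 1/12·π_5
  π_2 = 1/6·π_0 + 1/4·π_1 + 1/6·π_2 + 5/12·π_3 + 1/6·π_4 + 1/3·π_5
  π_3 = 1/6·π_0 + 1/6·π_1 + 1/4·π_2 + 1/6·π_3 + 1/6·π_4 + 1/4·π_5
  π_4 = 1/6·π_0 + 1/4·π_1 + 1/6·π_2 + 1/12·π_3 + 1/4·π_4 + 1/12·π_5
  normalize: π_0 + π_1 + π_2 + π_3 + π_4 + π_5 = 1
Solving the linear system gives exactly π = [21173/134923, 15770/134923, 33144/134923, 26596/134923, 22078/134923, 16162/134923].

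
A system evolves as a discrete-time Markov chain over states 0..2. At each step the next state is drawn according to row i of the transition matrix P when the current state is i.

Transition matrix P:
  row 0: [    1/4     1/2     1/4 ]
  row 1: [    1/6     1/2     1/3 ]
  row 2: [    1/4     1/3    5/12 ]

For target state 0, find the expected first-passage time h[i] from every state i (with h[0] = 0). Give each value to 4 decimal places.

h = [0.0000, 5.0769, 4.6154]

First-step conditioning: h[0] = 0; for i ≠ 0, h[i] = 1 + Σ_k P[i][k]·h[k].
  h[1] = 1 + 1/2·h[1] + 1/3·h[2]
  h[2] = 1 + 1/3·h[1] + 5/12·h[2]
Solving the 2×2 linear system over states ≠ 0 gives exactly h = [0, 66/13, 60/13] (h[0] = 0 is the target).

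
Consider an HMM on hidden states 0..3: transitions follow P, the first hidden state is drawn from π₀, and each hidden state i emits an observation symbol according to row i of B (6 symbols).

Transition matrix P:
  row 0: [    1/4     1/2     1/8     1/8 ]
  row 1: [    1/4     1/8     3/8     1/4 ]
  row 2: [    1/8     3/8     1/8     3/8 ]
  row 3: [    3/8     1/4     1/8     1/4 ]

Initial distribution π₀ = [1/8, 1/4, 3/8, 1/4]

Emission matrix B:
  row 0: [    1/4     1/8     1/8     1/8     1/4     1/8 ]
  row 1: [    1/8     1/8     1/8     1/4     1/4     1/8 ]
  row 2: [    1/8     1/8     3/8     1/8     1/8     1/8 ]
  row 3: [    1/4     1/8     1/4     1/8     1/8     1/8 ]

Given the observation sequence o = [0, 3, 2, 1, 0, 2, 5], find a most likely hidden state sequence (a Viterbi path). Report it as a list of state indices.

path = [2, 1, 2, 3, 0, 1, 2]

t=0: δ = [3.125e-02, 3.125e-02, 4.688e-02, 6.250e-02]  (obs o_0=0)
t=1: δ = [2.930e-03, 4.395e-03, 1.465e-03, 2.197e-03]  ψ = [3, 2, 1, 2]  (obs o_1=3)
t=2: δ = [1.373e-04, 1.831e-04, 6.180e-04, 2.747e-04]  ψ = [1, 0, 1, 1]  (obs o_2=2)
t=3: δ = [1.287e-05, 2.897e-05, 9.656e-06, 2.897e-05]  ψ = [3, 2, 2, 2]  (obs o_3=1)
t=4: δ = [2.716e-06, 9.052e-07, 1.358e-06, 1.810e-06]  ψ = [3, 3, 1, 1]  (obs o_4=0)
t=5: δ = [8.487e-08, 1.697e-07, 1.273e-07, 1.273e-07]  ψ = [0, 0, 0, 2]  (obs o_5=2)
t=6: δ = [5.967e-09, 5.967e-09, 7.956e-09, 5.967e-09]  ψ = [3, 2, 1, 2]  (obs o_6=5)
backtrack: best end state = 2; path = [2, 1, 2, 3, 0, 1, 2]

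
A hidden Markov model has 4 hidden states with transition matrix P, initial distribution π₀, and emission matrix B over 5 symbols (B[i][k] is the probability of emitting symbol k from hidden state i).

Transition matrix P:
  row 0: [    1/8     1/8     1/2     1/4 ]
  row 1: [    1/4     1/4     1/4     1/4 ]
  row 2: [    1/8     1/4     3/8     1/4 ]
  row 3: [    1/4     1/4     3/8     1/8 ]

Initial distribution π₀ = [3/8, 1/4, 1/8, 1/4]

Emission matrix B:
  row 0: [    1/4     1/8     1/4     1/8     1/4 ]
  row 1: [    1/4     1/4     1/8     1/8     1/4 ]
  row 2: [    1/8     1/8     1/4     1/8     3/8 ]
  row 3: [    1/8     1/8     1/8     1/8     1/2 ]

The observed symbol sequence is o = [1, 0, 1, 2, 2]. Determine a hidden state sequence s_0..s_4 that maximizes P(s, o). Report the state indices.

path = [1, 0, 2, 2, 2]

t=0: δ = [4.688e-02, 6.250e-02, 1.562e-02, 3.125e-02]  (obs o_0=1)
t=1: δ = [3.906e-03, 3.906e-03, 2.930e-03, 1.953e-03]  ψ = [1, 1, 0, 1]  (obs o_1=0)
t=2: δ = [1.221e-04, 2.441e-04, 2.441e-04, 1.221e-04]  ψ = [1, 1, 0, 0]  (obs o_2=1)
t=3: δ = [1.526e-05, 7.629e-06, 2.289e-05, 7.629e-06]  ψ = [1, 1, 2, 1]  (obs o_3=2)
t=4: δ = [7.153e-07, 7.153e-07, 2.146e-06, 7.153e-07]  ψ = [2, 2, 2, 2]  (obs o_4=2)
backtrack: best end state = 2; path = [1, 0, 2, 2, 2]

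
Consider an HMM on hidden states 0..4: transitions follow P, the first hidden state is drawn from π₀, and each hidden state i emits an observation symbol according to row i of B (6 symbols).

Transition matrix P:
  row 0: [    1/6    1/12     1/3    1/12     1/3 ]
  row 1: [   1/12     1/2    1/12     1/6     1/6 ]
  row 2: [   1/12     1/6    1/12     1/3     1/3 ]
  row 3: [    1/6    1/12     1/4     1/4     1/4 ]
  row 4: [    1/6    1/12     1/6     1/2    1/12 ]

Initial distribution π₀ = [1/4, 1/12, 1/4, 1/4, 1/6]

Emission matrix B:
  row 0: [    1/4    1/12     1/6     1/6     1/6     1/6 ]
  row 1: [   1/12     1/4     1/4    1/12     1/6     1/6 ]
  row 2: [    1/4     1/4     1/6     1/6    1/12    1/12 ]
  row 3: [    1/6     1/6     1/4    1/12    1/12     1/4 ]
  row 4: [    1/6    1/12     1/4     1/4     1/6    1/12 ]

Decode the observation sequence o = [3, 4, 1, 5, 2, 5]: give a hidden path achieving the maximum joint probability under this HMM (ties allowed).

t=0: δ = [4.167e-02, 6.944e-03, 4.167e-02, 2.083e-02, 4.167e-02]  (obs o_0=3)
t=1: δ = [1.157e-03, 1.157e-03, 1.157e-03, 1.736e-03, 2.315e-03]  ψ = [0, 2, 0, 4, 0]  (obs o_1=4)
t=2: δ = [3.215e-05, 1.447e-04, 1.085e-04, 1.929e-04, 3.617e-05]  ψ = [4, 1, 3, 4, 3]  (obs o_2=1)
t=3: δ = [5.358e-06, 1.206e-05, 4.019e-06, 1.206e-05, 4.019e-06]  ψ = [3, 1, 3, 3, 3]  (obs o_3=5)
t=4: δ = [3.349e-07, 1.507e-06, 5.023e-07, 7.535e-07, 7.535e-07]  ψ = [3, 1, 3, 3, 3]  (obs o_4=2)
t=5: δ = [2.093e-08, 1.256e-07, 1.570e-08, 9.419e-08, 2.093e-08]  ψ = [1, 1, 3, 4, 1]  (obs o_5=5)
backtrack: best end state = 1; path = [2, 1, 1, 1, 1, 1]

path = [2, 1, 1, 1, 1, 1]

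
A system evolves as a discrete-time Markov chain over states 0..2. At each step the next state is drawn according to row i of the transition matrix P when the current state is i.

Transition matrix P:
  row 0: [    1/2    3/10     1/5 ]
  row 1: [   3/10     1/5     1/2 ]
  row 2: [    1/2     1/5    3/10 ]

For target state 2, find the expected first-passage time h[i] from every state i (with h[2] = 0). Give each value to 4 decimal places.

First-step conditioning: h[2] = 0; for i ≠ 2, h[i] = 1 + Σ_k P[i][k]·h[k].
  h[0] = 1 + 1/2·h[0] + 3/10·h[1]
  h[1] = 1 + 3/10·h[0] + 1/5·h[1]
Solving the 2×2 linear system over states ≠ 2 gives exactly h = [110/31, 80/31, 0] (h[2] = 0 is the target).

h = [3.5484, 2.5806, 0.0000]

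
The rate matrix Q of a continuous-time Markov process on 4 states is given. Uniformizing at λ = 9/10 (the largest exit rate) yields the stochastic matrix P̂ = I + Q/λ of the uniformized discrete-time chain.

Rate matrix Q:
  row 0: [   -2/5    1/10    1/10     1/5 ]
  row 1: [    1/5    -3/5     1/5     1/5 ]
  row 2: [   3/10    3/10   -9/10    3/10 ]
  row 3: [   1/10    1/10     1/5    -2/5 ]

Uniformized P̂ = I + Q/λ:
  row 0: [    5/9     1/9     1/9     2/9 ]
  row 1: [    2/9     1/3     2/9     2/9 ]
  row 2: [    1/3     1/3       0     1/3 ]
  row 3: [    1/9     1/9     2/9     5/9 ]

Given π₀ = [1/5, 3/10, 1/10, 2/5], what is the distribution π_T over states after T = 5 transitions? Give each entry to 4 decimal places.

t=0: π = [0.2000, 0.3000, 0.1000, 0.4000]
t=1: π = [0.2556, 0.2000, 0.1778, 0.3667]
t=2: π = [0.2864, 0.1951, 0.1543, 0.3642]
t=3: π = [0.2944, 0.1888, 0.1561, 0.3608]
t=4: π = [0.2976, 0.1877, 0.1548, 0.3598]
t=5: π = [0.2986, 0.1872, 0.1547, 0.3594]

π = [0.2986, 0.1872, 0.1547, 0.3594]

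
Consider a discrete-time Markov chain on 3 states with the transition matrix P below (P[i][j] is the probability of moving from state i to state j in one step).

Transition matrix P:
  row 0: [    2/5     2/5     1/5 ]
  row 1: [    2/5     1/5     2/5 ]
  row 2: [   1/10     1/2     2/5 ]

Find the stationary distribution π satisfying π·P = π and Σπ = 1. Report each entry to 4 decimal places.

Balance equations π_j = Σ_i π_i·P[i][j]:
  π_0 = 2/5·π_0 + 2/5·π_1 + 1/10·π_2
  π_1 = 2/5·π_0 + 1/5·π_1 + 1/2·π_2
  normalize: π_0 + π_1 + π_2 = 1
Solving the linear system gives exactly π = [14/47, 17/47, 16/47].

π = [0.2979, 0.3617, 0.3404]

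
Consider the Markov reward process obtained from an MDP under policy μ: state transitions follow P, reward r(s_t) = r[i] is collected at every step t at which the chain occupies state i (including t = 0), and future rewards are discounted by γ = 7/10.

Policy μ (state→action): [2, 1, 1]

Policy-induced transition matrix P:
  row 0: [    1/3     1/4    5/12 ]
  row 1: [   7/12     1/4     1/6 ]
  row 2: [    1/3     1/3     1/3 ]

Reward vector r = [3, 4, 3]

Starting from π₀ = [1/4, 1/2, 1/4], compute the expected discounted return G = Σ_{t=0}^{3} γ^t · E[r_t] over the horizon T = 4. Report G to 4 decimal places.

t=0: π = [0.2500, 0.5000, 0.2500], E[r] = 3.5000, γ^t·E[r] = 3.500000, running G = 3.500000
t=1: π = [0.4583, 0.2708, 0.2708], E[r] = 3.2708, γ^t·E[r] = 2.289583, running G = 5.789583
t=2: π = [0.4010, 0.2726, 0.3264], E[r] = 3.2726, γ^t·E[r] = 1.603559, running G = 7.393142
t=3: π = [0.4015, 0.2772, 0.3213], E[r] = 3.2772, γ^t·E[r] = 1.124079, running G = 8.517222

G = 8.5172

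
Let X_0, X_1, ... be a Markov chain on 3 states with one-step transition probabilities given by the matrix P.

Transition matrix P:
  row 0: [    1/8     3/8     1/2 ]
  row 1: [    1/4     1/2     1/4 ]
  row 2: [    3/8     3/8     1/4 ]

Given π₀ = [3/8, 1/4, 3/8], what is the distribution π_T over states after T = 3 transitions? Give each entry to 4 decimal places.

t=0: π = [0.3750, 0.2500, 0.3750]
t=1: π = [0.2500, 0.4063, 0.3438]
t=2: π = [0.2617, 0.4258, 0.3125]
t=3: π = [0.2563, 0.4282, 0.3154]

π = [0.2563, 0.4282, 0.3154]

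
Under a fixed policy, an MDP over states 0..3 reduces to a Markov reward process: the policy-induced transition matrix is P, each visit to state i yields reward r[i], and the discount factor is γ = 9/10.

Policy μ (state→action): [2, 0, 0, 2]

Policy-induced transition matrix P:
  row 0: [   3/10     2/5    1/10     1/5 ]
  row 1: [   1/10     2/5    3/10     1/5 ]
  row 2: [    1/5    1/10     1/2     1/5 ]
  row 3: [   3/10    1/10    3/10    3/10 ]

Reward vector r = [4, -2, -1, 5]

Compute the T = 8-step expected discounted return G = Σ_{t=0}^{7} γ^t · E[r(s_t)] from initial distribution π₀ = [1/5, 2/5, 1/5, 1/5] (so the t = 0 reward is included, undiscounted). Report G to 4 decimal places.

G = 6.2474

t=0: π = [0.2000, 0.4000, 0.2000, 0.2000], E[r] = 0.8000, γ^t·E[r] = 0.800000, running G = 0.800000
t=1: π = [0.2000, 0.2800, 0.3000, 0.2200], E[r] = 1.0400, γ^t·E[r] = 0.936000, running G = 1.736000
t=2: π = [0.2140, 0.2440, 0.3200, 0.2220], E[r] = 1.1580, γ^t·E[r] = 0.937980, running G = 2.673980
t=3: π = [0.2192, 0.2374, 0.3212, 0.2222], E[r] = 1.1918, γ^t·E[r] = 0.868822, running G = 3.542802
t=4: π = [0.2204, 0.2370, 0.3204, 0.2222], E[r] = 1.1983, γ^t·E[r] = 0.786231, running G = 4.329033
t=5: π = [0.2206, 0.2372, 0.3200, 0.2222], E[r] = 1.1989, γ^t·E[r] = 0.707961, running G = 5.036994
t=6: π = [0.2206, 0.2373, 0.3199, 0.2222], E[r] = 1.1988, γ^t·E[r] = 0.637084, running G = 5.674078
t=7: π = [0.2205, 0.2374, 0.3199, 0.2222], E[r] = 1.1987, γ^t·E[r] = 0.573329, running G = 6.247407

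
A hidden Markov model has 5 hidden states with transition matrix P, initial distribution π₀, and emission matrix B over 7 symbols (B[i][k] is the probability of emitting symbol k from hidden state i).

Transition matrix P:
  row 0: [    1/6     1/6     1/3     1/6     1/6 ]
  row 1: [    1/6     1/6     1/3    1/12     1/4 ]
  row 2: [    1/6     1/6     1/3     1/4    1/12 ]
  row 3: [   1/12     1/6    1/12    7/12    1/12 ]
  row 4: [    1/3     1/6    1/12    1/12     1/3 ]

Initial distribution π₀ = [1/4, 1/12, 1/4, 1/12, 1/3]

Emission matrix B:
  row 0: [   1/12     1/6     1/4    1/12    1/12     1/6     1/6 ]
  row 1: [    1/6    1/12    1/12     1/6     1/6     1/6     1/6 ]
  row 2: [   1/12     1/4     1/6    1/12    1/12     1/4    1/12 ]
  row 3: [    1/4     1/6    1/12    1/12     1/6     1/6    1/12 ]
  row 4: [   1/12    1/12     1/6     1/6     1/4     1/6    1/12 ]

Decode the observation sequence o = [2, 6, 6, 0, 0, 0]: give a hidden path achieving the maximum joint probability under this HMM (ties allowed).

t=0: δ = [6.250e-02, 6.944e-03, 4.167e-02, 6.944e-03, 5.556e-02]  (obs o_0=2)
t=1: δ = [3.086e-03, 1.736e-03, 1.736e-03, 8.681e-04, 1.543e-03]  ψ = [4, 0, 0, 0, 4]  (obs o_1=6)
t=2: δ = [8.573e-05, 8.573e-05, 8.573e-05, 4.287e-05, 4.287e-05]  ψ = [0, 0, 0, 0, 0]  (obs o_2=6)
t=3: δ = [1.191e-06, 2.381e-06, 2.381e-06, 6.251e-06, 1.786e-06]  ψ = [0, 0, 0, 3, 1]  (obs o_3=0)
t=4: δ = [4.961e-08, 1.737e-07, 6.615e-08, 9.117e-07, 4.961e-08]  ψ = [4, 3, 1, 3, 1]  (obs o_4=0)
t=5: δ = [6.331e-09, 2.532e-08, 6.331e-09, 1.330e-07, 6.331e-09]  ψ = [3, 3, 3, 3, 3]  (obs o_5=0)
backtrack: best end state = 3; path = [4, 0, 3, 3, 3, 3]

path = [4, 0, 3, 3, 3, 3]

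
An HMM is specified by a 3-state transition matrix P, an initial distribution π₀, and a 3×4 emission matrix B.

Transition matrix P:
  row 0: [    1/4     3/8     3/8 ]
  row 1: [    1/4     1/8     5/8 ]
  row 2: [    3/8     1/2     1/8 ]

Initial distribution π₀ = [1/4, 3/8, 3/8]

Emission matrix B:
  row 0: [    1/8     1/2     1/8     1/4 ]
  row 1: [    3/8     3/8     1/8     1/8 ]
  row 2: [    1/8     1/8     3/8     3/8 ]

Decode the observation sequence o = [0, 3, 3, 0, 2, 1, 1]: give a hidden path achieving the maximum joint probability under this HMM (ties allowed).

t=0: δ = [3.125e-02, 1.406e-01, 4.688e-02]  (obs o_0=0)
t=1: δ = [8.789e-03, 2.930e-03, 3.296e-02]  ψ = [1, 2, 1]  (obs o_1=3)
t=2: δ = [3.090e-03, 2.060e-03, 1.545e-03]  ψ = [2, 2, 2]  (obs o_2=3)
t=3: δ = [9.656e-05, 4.345e-04, 1.609e-04]  ψ = [0, 0, 1]  (obs o_3=0)
t=4: δ = [1.358e-05, 1.006e-05, 1.018e-04]  ψ = [1, 2, 1]  (obs o_4=2)
t=5: δ = [1.910e-05, 1.910e-05, 1.591e-06]  ψ = [2, 2, 2]  (obs o_5=1)
t=6: δ = [2.387e-06, 2.685e-06, 1.492e-06]  ψ = [0, 0, 1]  (obs o_6=1)
backtrack: best end state = 1; path = [1, 2, 0, 1, 2, 0, 1]

path = [1, 2, 0, 1, 2, 0, 1]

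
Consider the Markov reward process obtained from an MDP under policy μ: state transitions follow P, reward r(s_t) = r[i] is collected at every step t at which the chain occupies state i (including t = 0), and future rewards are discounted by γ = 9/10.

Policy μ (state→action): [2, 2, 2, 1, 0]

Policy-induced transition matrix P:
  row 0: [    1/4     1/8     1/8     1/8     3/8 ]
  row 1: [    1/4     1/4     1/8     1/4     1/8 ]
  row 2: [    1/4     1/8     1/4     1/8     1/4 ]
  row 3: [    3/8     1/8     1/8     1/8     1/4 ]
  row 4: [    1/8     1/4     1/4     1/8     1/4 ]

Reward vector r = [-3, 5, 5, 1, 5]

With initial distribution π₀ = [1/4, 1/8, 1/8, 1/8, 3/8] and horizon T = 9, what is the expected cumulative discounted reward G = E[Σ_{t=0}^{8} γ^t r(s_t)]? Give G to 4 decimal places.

t=0: π = [0.2500, 0.1250, 0.1250, 0.1250, 0.3750], E[r] = 2.5000, γ^t·E[r] = 2.500000, running G = 2.500000
t=1: π = [0.2188, 0.1875, 0.1875, 0.1406, 0.2656], E[r] = 2.6875, γ^t·E[r] = 2.418750, running G = 4.918750
t=2: π = [0.2344, 0.1816, 0.1816, 0.1484, 0.2539], E[r] = 2.5313, γ^t·E[r] = 2.050313, running G = 6.969063
t=3: π = [0.2368, 0.1794, 0.1794, 0.1477, 0.2566], E[r] = 2.5146, γ^t·E[r] = 1.833179, running G = 8.802241
t=4: π = [0.2364, 0.1795, 0.1795, 0.1474, 0.2572], E[r] = 2.5192, γ^t·E[r] = 1.652824, running G = 10.455065
t=5: π = [0.2363, 0.1796, 0.1796, 0.1474, 0.2571], E[r] = 2.5200, γ^t·E[r] = 1.488028, running G = 11.943094
t=6: π = [0.2363, 0.1796, 0.1796, 0.1474, 0.2571], E[r] = 2.5199, γ^t·E[r] = 1.339168, running G = 13.282261
t=7: π = [0.2363, 0.1796, 0.1796, 0.1474, 0.2571], E[r] = 2.5198, γ^t·E[r] = 1.205234, running G = 14.487496
t=8: π = [0.2363, 0.1796, 0.1796, 0.1474, 0.2571], E[r] = 2.5198, γ^t·E[r] = 1.084712, running G = 15.572208

G = 15.5722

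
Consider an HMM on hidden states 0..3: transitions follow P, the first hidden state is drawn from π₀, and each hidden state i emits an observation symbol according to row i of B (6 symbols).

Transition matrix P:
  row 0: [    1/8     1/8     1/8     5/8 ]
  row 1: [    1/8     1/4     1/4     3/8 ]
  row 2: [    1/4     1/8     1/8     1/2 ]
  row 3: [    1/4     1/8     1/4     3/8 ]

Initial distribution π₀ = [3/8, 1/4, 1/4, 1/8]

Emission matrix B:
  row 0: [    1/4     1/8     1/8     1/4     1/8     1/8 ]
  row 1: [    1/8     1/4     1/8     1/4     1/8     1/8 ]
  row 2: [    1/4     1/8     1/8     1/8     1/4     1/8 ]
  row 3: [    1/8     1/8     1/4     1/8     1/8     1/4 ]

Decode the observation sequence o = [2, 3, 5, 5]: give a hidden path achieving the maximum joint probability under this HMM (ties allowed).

path = [0, 3, 3, 3]

t=0: δ = [4.688e-02, 3.125e-02, 3.125e-02, 3.125e-02]  (obs o_0=2)
t=1: δ = [1.953e-03, 1.953e-03, 9.766e-04, 3.662e-03]  ψ = [2, 1, 1, 0]  (obs o_1=3)
t=2: δ = [1.144e-04, 6.104e-05, 1.144e-04, 3.433e-04]  ψ = [3, 1, 3, 3]  (obs o_2=5)
t=3: δ = [1.073e-05, 5.364e-06, 1.073e-05, 3.219e-05]  ψ = [3, 3, 3, 3]  (obs o_3=5)
backtrack: best end state = 3; path = [0, 3, 3, 3]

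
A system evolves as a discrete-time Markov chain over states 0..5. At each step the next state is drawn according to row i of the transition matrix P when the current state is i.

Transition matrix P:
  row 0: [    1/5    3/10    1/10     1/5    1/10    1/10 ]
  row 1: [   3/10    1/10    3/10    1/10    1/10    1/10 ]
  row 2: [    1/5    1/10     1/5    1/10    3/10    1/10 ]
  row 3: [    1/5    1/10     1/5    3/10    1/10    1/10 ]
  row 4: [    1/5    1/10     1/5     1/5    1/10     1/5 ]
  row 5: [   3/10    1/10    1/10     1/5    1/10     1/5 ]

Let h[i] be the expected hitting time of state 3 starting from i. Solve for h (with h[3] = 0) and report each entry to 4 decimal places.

h = [6.0420, 6.6326, 6.5646, 0.0000, 5.9631, 5.9108]

First-step conditioning: h[3] = 0; for i ≠ 3, h[i] = 1 + Σ_k P[i][k]·h[k].
  h[0] = 1 + 1/5·h[0] + 3/10·h[1] + 1/10·h[2] + 1/10·h[4] + 1/10·h[5]
  h[1] = 1 + 3/10·h[0] + 1/10·h[1] + 3/10·h[2] + 1/10·h[4] + 1/10·h[5]
  h[2] = 1 + 1/5·h[0] + 1/10·h[1] + 1/5·h[2] + 3/10·h[4] + 1/10·h[5]
  h[4] = 1 + 1/5·h[0] + 1/10·h[1] + 1/5·h[2] + 1/10·h[4] + 1/5·h[5]
  h[5] = 1 + 3/10·h[0] + 1/10·h[1] + 1/10·h[2] + 1/10·h[4] + 1/5·h[5]
Solving the 5×5 linear system over states ≠ 3 gives exactly h = [49720/8229, 54580/8229, 54020/8229, 0, 49070/8229, 48640/8229] (h[3] = 0 is the target).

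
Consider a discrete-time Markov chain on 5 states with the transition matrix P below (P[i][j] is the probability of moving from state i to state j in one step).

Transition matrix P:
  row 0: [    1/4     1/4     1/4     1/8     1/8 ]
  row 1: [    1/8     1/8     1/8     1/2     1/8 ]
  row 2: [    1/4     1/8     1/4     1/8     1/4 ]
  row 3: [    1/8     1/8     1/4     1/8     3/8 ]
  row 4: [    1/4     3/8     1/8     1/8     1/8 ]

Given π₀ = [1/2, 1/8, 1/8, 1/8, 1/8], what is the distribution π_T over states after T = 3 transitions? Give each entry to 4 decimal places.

π = [0.1997, 0.1990, 0.2012, 0.1982, 0.2019]

t=0: π = [0.5000, 0.1250, 0.1250, 0.1250, 0.1250]
t=1: π = [0.2188, 0.2188, 0.2188, 0.1719, 0.1719]
t=2: π = [0.2012, 0.1953, 0.2012, 0.2070, 0.1953]
t=3: π = [0.1997, 0.1990, 0.2012, 0.1982, 0.2019]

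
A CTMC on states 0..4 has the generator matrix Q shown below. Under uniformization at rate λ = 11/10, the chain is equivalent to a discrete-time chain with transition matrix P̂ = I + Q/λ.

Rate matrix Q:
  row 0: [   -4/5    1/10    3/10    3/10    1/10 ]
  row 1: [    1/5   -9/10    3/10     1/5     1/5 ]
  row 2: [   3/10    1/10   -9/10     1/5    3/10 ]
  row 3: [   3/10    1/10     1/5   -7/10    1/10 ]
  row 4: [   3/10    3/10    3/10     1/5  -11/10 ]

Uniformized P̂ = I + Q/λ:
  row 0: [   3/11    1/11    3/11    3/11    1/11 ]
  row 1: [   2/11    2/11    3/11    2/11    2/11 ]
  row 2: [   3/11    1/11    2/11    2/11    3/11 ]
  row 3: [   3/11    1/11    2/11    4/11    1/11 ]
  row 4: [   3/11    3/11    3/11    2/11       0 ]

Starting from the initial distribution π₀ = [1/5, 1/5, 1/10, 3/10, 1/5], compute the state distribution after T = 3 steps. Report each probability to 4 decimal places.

t=0: π = [0.2000, 0.2000, 0.1000, 0.3000, 0.2000]
t=1: π = [0.2545, 0.1455, 0.2364, 0.2545, 0.1091]
t=2: π = [0.2595, 0.1240, 0.2281, 0.2512, 0.1372]
t=3: π = [0.2615, 0.1271, 0.2292, 0.2511, 0.1312]

π = [0.2615, 0.1271, 0.2292, 0.2511, 0.1312]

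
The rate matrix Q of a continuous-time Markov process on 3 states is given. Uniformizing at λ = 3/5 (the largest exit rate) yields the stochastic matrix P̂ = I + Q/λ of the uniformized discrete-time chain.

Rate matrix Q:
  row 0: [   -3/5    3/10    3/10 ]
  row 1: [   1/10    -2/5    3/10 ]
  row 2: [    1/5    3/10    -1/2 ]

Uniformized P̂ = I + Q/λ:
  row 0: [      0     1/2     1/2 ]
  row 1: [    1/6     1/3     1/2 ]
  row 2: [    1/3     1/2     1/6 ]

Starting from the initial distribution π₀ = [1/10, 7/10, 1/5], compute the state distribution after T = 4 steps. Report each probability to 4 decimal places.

π = [0.1984, 0.4288, 0.3728]

t=0: π = [0.1000, 0.7000, 0.2000]
t=1: π = [0.1833, 0.3833, 0.4333]
t=2: π = [0.2083, 0.4361, 0.3556]
t=3: π = [0.1912, 0.4273, 0.3815]
t=4: π = [0.1984, 0.4288, 0.3728]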